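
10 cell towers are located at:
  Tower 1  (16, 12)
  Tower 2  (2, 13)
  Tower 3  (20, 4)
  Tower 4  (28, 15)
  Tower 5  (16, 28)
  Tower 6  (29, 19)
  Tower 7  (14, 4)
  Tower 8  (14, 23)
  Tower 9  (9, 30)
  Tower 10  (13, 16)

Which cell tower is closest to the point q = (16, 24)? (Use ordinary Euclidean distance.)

Tower 8

Compare squared distances (the ordering matches that of the actual distances):
d²(q, Tower 1) = 0 + 144 = 144
d²(q, Tower 2) = 196 + 121 = 317
d²(q, Tower 3) = 16 + 400 = 416
d²(q, Tower 4) = 144 + 81 = 225
d²(q, Tower 5) = 0 + 16 = 16
d²(q, Tower 6) = 169 + 25 = 194
d²(q, Tower 7) = 4 + 400 = 404
d²(q, Tower 8) = 4 + 1 = 5
d²(q, Tower 9) = 49 + 36 = 85
d²(q, Tower 10) = 9 + 64 = 73
Tower 8 is nearest.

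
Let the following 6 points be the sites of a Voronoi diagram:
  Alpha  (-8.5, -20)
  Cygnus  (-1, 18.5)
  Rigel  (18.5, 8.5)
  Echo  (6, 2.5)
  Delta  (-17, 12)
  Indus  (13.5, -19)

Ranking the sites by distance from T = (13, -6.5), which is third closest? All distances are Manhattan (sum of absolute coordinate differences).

Rigel

d(T, Alpha) = |13−(-8.5)| + |-6.5−(-20)| = 21.5 + 13.5 = 35
d(T, Cygnus) = |13−(-1)| + |-6.5−18.5| = 14 + 25 = 39
d(T, Rigel) = |13−18.5| + |-6.5−8.5| = 5.5 + 15 = 20.5
d(T, Echo) = |13−6| + |-6.5−2.5| = 7 + 9 = 16
d(T, Delta) = |13−(-17)| + |-6.5−12| = 30 + 18.5 = 48.5
d(T, Indus) = |13−13.5| + |-6.5−(-19)| = 0.5 + 12.5 = 13
Sorted ascending: Indus, Echo, Rigel, Alpha, … — the third-nearest is Rigel.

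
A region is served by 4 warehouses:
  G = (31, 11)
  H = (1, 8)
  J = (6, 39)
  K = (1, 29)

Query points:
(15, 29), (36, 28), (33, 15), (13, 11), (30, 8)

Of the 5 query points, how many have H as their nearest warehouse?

(15, 29) — d² to each: G:580, H:637, J:181, K:196 → nearest is J
(36, 28) — d² to each: G:314, H:1625, J:1021, K:1226 → nearest is G
(33, 15) — d² to each: G:20, H:1073, J:1305, K:1220 → nearest is G
(13, 11) — d² to each: G:324, H:153, J:833, K:468 → nearest is H
(30, 8) — d² to each: G:10, H:841, J:1537, K:1282 → nearest is G
1 of the 5 points has H as nearest.

1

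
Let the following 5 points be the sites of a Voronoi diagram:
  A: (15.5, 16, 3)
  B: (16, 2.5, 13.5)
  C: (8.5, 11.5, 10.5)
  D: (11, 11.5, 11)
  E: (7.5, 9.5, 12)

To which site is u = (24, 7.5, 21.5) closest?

B

Compare squared distances (the ordering matches that of the actual distances):
|uA|² = (24−15.5)² + (7.5−16)² + (21.5−3)² = 72.25 + 72.25 + 342.25 = 486.75
|uB|² = (24−16)² + (7.5−2.5)² + (21.5−13.5)² = 64 + 25 + 64 = 153
|uC|² = (24−8.5)² + (7.5−11.5)² + (21.5−10.5)² = 240.25 + 16 + 121 = 377.25
|uD|² = (24−11)² + (7.5−11.5)² + (21.5−11)² = 169 + 16 + 110.25 = 295.25
|uE|² = (24−7.5)² + (7.5−9.5)² + (21.5−12)² = 272.25 + 4 + 90.25 = 366.5
B is nearest.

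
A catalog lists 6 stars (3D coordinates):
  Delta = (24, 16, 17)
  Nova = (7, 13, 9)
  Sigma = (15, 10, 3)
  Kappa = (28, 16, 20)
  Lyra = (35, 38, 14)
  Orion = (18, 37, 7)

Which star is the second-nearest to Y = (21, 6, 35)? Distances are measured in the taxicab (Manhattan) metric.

Kappa

d(Y, Delta) = 3 + 10 + 18 = 31
d(Y, Nova) = 14 + 7 + 26 = 47
d(Y, Sigma) = 6 + 4 + 32 = 42
d(Y, Kappa) = 7 + 10 + 15 = 32
d(Y, Lyra) = 14 + 32 + 21 = 67
d(Y, Orion) = 3 + 31 + 28 = 62
Sorted ascending: Delta, Kappa, Sigma, … — the second-nearest is Kappa.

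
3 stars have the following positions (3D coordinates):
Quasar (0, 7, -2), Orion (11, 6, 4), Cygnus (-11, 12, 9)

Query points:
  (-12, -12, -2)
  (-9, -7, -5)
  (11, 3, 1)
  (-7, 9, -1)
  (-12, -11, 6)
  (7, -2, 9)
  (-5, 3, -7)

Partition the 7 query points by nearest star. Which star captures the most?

(-12, -12, -2) — d² to each: Quasar:505, Orion:889, Cygnus:698 → nearest is Quasar
(-9, -7, -5) — d² to each: Quasar:286, Orion:650, Cygnus:561 → nearest is Quasar
(11, 3, 1) — d² to each: Quasar:146, Orion:18, Cygnus:629 → nearest is Orion
(-7, 9, -1) — d² to each: Quasar:54, Orion:358, Cygnus:125 → nearest is Quasar
(-12, -11, 6) — d² to each: Quasar:532, Orion:822, Cygnus:539 → nearest is Quasar
(7, -2, 9) — d² to each: Quasar:251, Orion:105, Cygnus:520 → nearest is Orion
(-5, 3, -7) — d² to each: Quasar:66, Orion:386, Cygnus:373 → nearest is Quasar
Tally — Quasar:5, Orion:2. Quasar captures the most (5).

Quasar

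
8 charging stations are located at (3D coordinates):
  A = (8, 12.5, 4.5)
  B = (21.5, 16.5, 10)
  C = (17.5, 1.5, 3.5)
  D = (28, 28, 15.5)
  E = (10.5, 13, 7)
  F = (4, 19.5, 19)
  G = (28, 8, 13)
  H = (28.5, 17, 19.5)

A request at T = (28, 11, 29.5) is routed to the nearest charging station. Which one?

H

Since √ is increasing, it suffices to compare squared distances:
|TA|² = (28−8)² + (11−12.5)² + (29.5−4.5)² = 400 + 2.25 + 625 = 1027.25
|TB|² = (28−21.5)² + (11−16.5)² + (29.5−10)² = 42.25 + 30.25 + 380.25 = 452.75
|TC|² = (28−17.5)² + (11−1.5)² + (29.5−3.5)² = 110.25 + 90.25 + 676 = 876.5
|TD|² = (28−28)² + (11−28)² + (29.5−15.5)² = 0 + 289 + 196 = 485
|TE|² = (28−10.5)² + (11−13)² + (29.5−7)² = 306.25 + 4 + 506.25 = 816.5
|TF|² = (28−4)² + (11−19.5)² + (29.5−19)² = 576 + 72.25 + 110.25 = 758.5
|TG|² = (28−28)² + (11−8)² + (29.5−13)² = 0 + 9 + 272.25 = 281.25
|TH|² = (28−28.5)² + (11−17)² + (29.5−19.5)² = 0.25 + 36 + 100 = 136.25
Minimum is at H.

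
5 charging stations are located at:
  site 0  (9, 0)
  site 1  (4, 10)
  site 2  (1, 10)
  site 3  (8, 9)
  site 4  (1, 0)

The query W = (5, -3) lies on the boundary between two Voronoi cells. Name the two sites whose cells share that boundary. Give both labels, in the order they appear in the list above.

Squared distances from W to each site:
d²(W, site 0) = 16 + 9 = 25
d²(W, site 1) = 1 + 169 = 170
d²(W, site 2) = 16 + 169 = 185
d²(W, site 3) = 9 + 144 = 153
d²(W, site 4) = 16 + 9 = 25
W is equidistant from site 0 and site 4 (both at squared distance 25), and every other site is strictly farther — so W lies on the site 0–site 4 Voronoi edge.

site 0 and site 4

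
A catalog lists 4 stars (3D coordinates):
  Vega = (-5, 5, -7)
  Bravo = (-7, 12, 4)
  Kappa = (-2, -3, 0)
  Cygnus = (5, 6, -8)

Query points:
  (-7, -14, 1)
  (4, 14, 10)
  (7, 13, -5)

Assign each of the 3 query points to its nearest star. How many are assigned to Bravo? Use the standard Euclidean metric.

(-7, -14, 1) — d² to each: Vega:429, Bravo:685, Kappa:147, Cygnus:625 → nearest is Kappa
(4, 14, 10) — d² to each: Vega:451, Bravo:161, Kappa:425, Cygnus:389 → nearest is Bravo
(7, 13, -5) — d² to each: Vega:212, Bravo:278, Kappa:362, Cygnus:62 → nearest is Cygnus
1 of the 3 points has Bravo as nearest.

1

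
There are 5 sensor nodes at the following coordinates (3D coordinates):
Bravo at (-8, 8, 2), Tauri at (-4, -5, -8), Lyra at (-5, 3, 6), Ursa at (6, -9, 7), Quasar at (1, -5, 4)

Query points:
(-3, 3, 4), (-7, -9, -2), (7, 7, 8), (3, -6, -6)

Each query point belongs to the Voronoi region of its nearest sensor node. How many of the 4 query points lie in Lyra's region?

(-3, 3, 4) — d² to each: Bravo:54, Tauri:209, Lyra:8, Ursa:234, Quasar:80 → nearest is Lyra
(-7, -9, -2) — d² to each: Bravo:306, Tauri:61, Lyra:212, Ursa:250, Quasar:116 → nearest is Tauri
(7, 7, 8) — d² to each: Bravo:262, Tauri:521, Lyra:164, Ursa:258, Quasar:196 → nearest is Lyra
(3, -6, -6) — d² to each: Bravo:381, Tauri:54, Lyra:289, Ursa:187, Quasar:105 → nearest is Tauri
2 of the 4 points have Lyra as nearest.

2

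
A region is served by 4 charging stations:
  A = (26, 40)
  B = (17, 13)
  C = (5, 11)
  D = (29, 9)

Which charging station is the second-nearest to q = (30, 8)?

Squared Euclidean distances:
|qA|² = (30−26)² + (8−40)² = 16 + 1024 = 1040
|qB|² = (30−17)² + (8−13)² = 169 + 25 = 194
|qC|² = (30−5)² + (8−11)² = 625 + 9 = 634
|qD|² = (30−29)² + (8−9)² = 1 + 1 = 2
Sorted ascending: D, B, C, … — the second-nearest is B.

B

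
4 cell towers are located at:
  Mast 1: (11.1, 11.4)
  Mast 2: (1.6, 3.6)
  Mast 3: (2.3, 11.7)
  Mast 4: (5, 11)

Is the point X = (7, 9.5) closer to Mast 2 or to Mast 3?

Mast 3

Compare squared distances:
d²(X, Mast 2) = (7−1.6)² + (9.5−3.6)² = 29.16 + 34.81 = 63.97
d²(X, Mast 3) = (7−2.3)² + (9.5−11.7)² = 22.09 + 4.84 = 26.93
63.97 > 26.93, so Mast 3 is closer.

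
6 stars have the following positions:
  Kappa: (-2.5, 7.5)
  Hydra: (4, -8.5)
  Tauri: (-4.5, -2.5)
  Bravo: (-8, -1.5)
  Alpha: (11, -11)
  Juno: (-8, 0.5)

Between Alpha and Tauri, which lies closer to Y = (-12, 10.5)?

Compare squared distances:
d²(Y, Alpha) = (-12−11)² + (10.5−(-11))² = 529 + 462.25 = 991.25
d²(Y, Tauri) = (-12−(-4.5))² + (10.5−(-2.5))² = 56.25 + 169 = 225.25
991.25 > 225.25, so Tauri is closer.

Tauri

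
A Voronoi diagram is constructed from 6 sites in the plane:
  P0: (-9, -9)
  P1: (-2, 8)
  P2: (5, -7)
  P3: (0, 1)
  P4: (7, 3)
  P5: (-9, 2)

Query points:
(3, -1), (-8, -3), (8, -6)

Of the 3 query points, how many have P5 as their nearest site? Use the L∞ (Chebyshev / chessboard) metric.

(3, -1) — d to each: P0:12, P1:9, P2:6, P3:3, P4:4, P5:12 → nearest is P3
(-8, -3) — d to each: P0:6, P1:11, P2:13, P3:8, P4:15, P5:5 → nearest is P5
(8, -6) — d to each: P0:17, P1:14, P2:3, P3:8, P4:9, P5:17 → nearest is P2
1 of the 3 points has P5 as nearest.

1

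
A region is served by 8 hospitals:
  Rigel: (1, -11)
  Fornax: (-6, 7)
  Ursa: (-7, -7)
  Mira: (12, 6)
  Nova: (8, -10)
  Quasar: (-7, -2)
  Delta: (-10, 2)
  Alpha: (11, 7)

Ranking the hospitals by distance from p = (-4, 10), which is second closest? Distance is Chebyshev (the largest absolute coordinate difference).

d(p, Rigel) = max(5, 21) = 21
d(p, Fornax) = max(2, 3) = 3
d(p, Ursa) = max(3, 17) = 17
d(p, Mira) = max(16, 4) = 16
d(p, Nova) = max(12, 20) = 20
d(p, Quasar) = max(3, 12) = 12
d(p, Delta) = max(6, 8) = 8
d(p, Alpha) = max(15, 3) = 15
Sorted ascending: Fornax, Delta, Quasar, … — the second-nearest is Delta.

Delta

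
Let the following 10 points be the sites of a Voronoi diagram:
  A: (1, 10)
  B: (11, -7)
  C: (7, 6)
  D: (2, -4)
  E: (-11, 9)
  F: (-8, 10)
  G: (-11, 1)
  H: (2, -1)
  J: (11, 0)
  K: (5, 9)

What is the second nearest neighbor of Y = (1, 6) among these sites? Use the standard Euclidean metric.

K

Squared Euclidean distances:
|YA|² = (1−1)² + (6−10)² = 0 + 16 = 16
|YB|² = (1−11)² + (6−(-7))² = 100 + 169 = 269
|YC|² = (1−7)² + (6−6)² = 36 + 0 = 36
|YD|² = (1−2)² + (6−(-4))² = 1 + 100 = 101
|YE|² = (1−(-11))² + (6−9)² = 144 + 9 = 153
|YF|² = (1−(-8))² + (6−10)² = 81 + 16 = 97
|YG|² = (1−(-11))² + (6−1)² = 144 + 25 = 169
|YH|² = (1−2)² + (6−(-1))² = 1 + 49 = 50
|YJ|² = (1−11)² + (6−0)² = 100 + 36 = 136
|YK|² = (1−5)² + (6−9)² = 16 + 9 = 25
Sorted ascending: A, K, C, … — the second-nearest is K.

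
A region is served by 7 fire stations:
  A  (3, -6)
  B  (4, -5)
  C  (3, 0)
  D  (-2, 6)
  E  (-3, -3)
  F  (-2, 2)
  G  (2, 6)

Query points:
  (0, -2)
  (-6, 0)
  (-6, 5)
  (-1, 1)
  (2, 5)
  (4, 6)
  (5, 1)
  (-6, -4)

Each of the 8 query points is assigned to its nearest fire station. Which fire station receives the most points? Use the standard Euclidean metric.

(0, -2) — d² to each: A:25, B:25, C:13, D:68, E:10, F:20, G:68 → nearest is E
(-6, 0) — d² to each: A:117, B:125, C:81, D:52, E:18, F:20, G:100 → nearest is E
(-6, 5) — d² to each: A:202, B:200, C:106, D:17, E:73, F:25, G:65 → nearest is D
(-1, 1) — d² to each: A:65, B:61, C:17, D:26, E:20, F:2, G:34 → nearest is F
(2, 5) — d² to each: A:122, B:104, C:26, D:17, E:89, F:25, G:1 → nearest is G
(4, 6) — d² to each: A:145, B:121, C:37, D:36, E:130, F:52, G:4 → nearest is G
(5, 1) — d² to each: A:53, B:37, C:5, D:74, E:80, F:50, G:34 → nearest is C
(-6, -4) — d² to each: A:85, B:101, C:97, D:116, E:10, F:52, G:164 → nearest is E
Tally — C:1, D:1, E:3, F:1, G:2. E captures the most (3).

E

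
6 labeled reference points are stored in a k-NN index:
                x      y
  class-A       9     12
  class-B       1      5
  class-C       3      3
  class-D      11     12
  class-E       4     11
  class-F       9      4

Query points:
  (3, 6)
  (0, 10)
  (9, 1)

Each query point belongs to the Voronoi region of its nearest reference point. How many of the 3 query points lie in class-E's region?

(3, 6) — d² to each: class-A:72, class-B:5, class-C:9, class-D:100, class-E:26, class-F:40 → nearest is class-B
(0, 10) — d² to each: class-A:85, class-B:26, class-C:58, class-D:125, class-E:17, class-F:117 → nearest is class-E
(9, 1) — d² to each: class-A:121, class-B:80, class-C:40, class-D:125, class-E:125, class-F:9 → nearest is class-F
1 of the 3 points has class-E as nearest.

1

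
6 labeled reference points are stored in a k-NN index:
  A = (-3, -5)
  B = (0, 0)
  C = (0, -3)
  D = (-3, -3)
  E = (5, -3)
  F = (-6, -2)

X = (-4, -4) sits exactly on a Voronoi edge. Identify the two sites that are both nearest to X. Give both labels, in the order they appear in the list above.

A and D

Squared distances from X to each site:
|XA|² = (-4−(-3))² + (-4−(-5))² = 1 + 1 = 2
|XB|² = (-4−0)² + (-4−0)² = 16 + 16 = 32
|XC|² = (-4−0)² + (-4−(-3))² = 16 + 1 = 17
|XD|² = (-4−(-3))² + (-4−(-3))² = 1 + 1 = 2
|XE|² = (-4−5)² + (-4−(-3))² = 81 + 1 = 82
|XF|² = (-4−(-6))² + (-4−(-2))² = 4 + 4 = 8
X is equidistant from A and D (both at squared distance 2), and every other site is strictly farther — so X lies on the A–D Voronoi edge.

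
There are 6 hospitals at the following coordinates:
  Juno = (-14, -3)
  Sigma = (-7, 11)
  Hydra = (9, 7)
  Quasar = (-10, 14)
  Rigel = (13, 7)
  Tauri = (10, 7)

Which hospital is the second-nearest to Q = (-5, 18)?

Sigma

Squared Euclidean distances:
d²(Q, Juno) = (-5−(-14))² + (18−(-3))² = 81 + 441 = 522
d²(Q, Sigma) = (-5−(-7))² + (18−11)² = 4 + 49 = 53
d²(Q, Hydra) = (-5−9)² + (18−7)² = 196 + 121 = 317
d²(Q, Quasar) = (-5−(-10))² + (18−14)² = 25 + 16 = 41
d²(Q, Rigel) = (-5−13)² + (18−7)² = 324 + 121 = 445
d²(Q, Tauri) = (-5−10)² + (18−7)² = 225 + 121 = 346
Sorted ascending: Quasar, Sigma, Hydra, … — the second-nearest is Sigma.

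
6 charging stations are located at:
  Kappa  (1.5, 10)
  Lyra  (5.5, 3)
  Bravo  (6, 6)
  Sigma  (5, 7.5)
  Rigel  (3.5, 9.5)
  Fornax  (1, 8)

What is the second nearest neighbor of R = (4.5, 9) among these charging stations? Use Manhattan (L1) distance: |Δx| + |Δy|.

d(R, Kappa) = |4.5−1.5| + |9−10| = 3 + 1 = 4
d(R, Lyra) = |4.5−5.5| + |9−3| = 1 + 6 = 7
d(R, Bravo) = |4.5−6| + |9−6| = 1.5 + 3 = 4.5
d(R, Sigma) = |4.5−5| + |9−7.5| = 0.5 + 1.5 = 2
d(R, Rigel) = |4.5−3.5| + |9−9.5| = 1 + 0.5 = 1.5
d(R, Fornax) = |4.5−1| + |9−8| = 3.5 + 1 = 4.5
Sorted ascending: Rigel, Sigma, Kappa, … — the second-nearest is Sigma.

Sigma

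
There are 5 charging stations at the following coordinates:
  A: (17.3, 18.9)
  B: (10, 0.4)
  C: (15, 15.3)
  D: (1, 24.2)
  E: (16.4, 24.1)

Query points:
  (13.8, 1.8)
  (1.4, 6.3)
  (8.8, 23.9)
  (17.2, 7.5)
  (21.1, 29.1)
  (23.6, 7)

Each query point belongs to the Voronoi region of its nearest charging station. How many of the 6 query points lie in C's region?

2

(13.8, 1.8) — d² to each: A:304.66, B:16.4, C:183.69, D:665.6, E:504.05 → nearest is B
(1.4, 6.3) — d² to each: A:411.57, B:108.77, C:265.96, D:320.57, E:541.84 → nearest is B
(8.8, 23.9) — d² to each: A:97.25, B:553.69, C:112.4, D:60.93, E:57.8 → nearest is E
(17.2, 7.5) — d² to each: A:129.97, B:102.25, C:65.68, D:541.33, E:276.2 → nearest is C
(21.1, 29.1) — d² to each: A:118.48, B:946.9, C:227.65, D:428.02, E:47.09 → nearest is E
(23.6, 7) — d² to each: A:181.3, B:228.52, C:142.85, D:806.6, E:344.25 → nearest is C
2 of the 6 points have C as nearest.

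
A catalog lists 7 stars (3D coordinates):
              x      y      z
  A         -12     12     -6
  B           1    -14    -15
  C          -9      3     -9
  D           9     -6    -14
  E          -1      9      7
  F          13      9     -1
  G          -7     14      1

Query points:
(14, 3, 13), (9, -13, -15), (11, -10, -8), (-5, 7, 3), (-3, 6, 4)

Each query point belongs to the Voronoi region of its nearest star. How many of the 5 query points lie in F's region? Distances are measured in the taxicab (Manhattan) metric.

1

(14, 3, 13) — d to each: A:54, B:58, C:45, D:41, E:27, F:21, G:44 → nearest is F
(9, -13, -15) — d to each: A:55, B:9, C:40, D:8, E:54, F:40, G:59 → nearest is D
(11, -10, -8) — d to each: A:47, B:21, C:34, D:12, E:46, F:28, G:51 → nearest is D
(-5, 7, 3) — d to each: A:21, B:45, C:20, D:44, E:10, F:24, G:11 → nearest is E
(-3, 6, 4) — d to each: A:25, B:43, C:22, D:42, E:8, F:24, G:15 → nearest is E
1 of the 5 points has F as nearest.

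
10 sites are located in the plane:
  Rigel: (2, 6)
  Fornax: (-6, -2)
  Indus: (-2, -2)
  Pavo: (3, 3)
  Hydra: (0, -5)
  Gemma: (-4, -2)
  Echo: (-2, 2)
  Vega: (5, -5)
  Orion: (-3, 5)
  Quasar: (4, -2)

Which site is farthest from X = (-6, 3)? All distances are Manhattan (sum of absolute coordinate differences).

Vega

d(X, Rigel) = 8 + 3 = 11
d(X, Fornax) = 0 + 5 = 5
d(X, Indus) = 4 + 5 = 9
d(X, Pavo) = 9 + 0 = 9
d(X, Hydra) = 6 + 8 = 14
d(X, Gemma) = 2 + 5 = 7
d(X, Echo) = 4 + 1 = 5
d(X, Vega) = 11 + 8 = 19
d(X, Orion) = 3 + 2 = 5
d(X, Quasar) = 10 + 5 = 15
The largest is to Vega.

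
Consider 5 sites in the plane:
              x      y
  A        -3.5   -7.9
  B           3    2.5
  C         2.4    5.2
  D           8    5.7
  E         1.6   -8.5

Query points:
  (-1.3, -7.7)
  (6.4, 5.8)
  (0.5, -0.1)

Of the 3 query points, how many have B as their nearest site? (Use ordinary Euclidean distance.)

1

(-1.3, -7.7) — d² to each: A:4.88, B:122.53, C:180.1, D:266.05, E:9.05 → nearest is A
(6.4, 5.8) — d² to each: A:285.7, B:22.45, C:16.36, D:2.57, E:227.53 → nearest is D
(0.5, -0.1) — d² to each: A:76.84, B:13.01, C:31.7, D:89.89, E:71.77 → nearest is B
1 of the 3 points has B as nearest.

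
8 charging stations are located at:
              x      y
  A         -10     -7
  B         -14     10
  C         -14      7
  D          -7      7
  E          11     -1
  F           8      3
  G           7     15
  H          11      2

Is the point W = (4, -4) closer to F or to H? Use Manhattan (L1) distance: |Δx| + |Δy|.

F

d(W,F) = |4−8| + |-4−3| = 4 + 7 = 11
d(W,H) = |4−11| + |-4−2| = 7 + 6 = 13
11 < 13, so F is closer.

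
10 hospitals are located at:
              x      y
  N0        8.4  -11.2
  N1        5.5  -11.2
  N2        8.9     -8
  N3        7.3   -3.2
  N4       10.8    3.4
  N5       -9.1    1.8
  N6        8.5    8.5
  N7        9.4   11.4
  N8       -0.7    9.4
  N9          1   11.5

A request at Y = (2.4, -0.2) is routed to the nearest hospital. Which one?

Compare squared distances (the ordering matches that of the actual distances):
|YN0|² = 36 + 121 = 157
|YN1|² = 9.61 + 121 = 130.61
|YN2|² = 42.25 + 60.84 = 103.09
|YN3|² = 24.01 + 9 = 33.01
|YN4|² = 70.56 + 12.96 = 83.52
|YN5|² = 132.25 + 4 = 136.25
|YN6|² = 37.21 + 75.69 = 112.9
|YN7|² = 49 + 134.56 = 183.56
|YN8|² = 9.61 + 92.16 = 101.77
|YN9|² = 1.96 + 136.89 = 138.85
Minimum is at N3.

N3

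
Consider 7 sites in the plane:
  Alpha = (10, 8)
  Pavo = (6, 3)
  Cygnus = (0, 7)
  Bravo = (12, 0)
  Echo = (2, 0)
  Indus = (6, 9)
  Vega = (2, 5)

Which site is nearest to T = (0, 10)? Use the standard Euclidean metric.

Squared Euclidean distances:
d²(T, Alpha) = (0−10)² + (10−8)² = 100 + 4 = 104
d²(T, Pavo) = (0−6)² + (10−3)² = 36 + 49 = 85
d²(T, Cygnus) = (0−0)² + (10−7)² = 0 + 9 = 9
d²(T, Bravo) = (0−12)² + (10−0)² = 144 + 100 = 244
d²(T, Echo) = (0−2)² + (10−0)² = 4 + 100 = 104
d²(T, Indus) = (0−6)² + (10−9)² = 36 + 1 = 37
d²(T, Vega) = (0−2)² + (10−5)² = 4 + 25 = 29
Cygnus is nearest.

Cygnus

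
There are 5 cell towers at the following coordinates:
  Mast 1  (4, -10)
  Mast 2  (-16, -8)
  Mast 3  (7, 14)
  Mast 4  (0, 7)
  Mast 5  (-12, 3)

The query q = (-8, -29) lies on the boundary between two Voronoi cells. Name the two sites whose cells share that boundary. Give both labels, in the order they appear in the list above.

Squared distances from q to each site:
d²(q, Mast 1) = 144 + 361 = 505
d²(q, Mast 2) = 64 + 441 = 505
d²(q, Mast 3) = 225 + 1849 = 2074
d²(q, Mast 4) = 64 + 1296 = 1360
d²(q, Mast 5) = 16 + 1024 = 1040
q is equidistant from Mast 1 and Mast 2 (both at squared distance 505), and every other site is strictly farther — so q lies on the Mast 1–Mast 2 Voronoi edge.

Mast 1 and Mast 2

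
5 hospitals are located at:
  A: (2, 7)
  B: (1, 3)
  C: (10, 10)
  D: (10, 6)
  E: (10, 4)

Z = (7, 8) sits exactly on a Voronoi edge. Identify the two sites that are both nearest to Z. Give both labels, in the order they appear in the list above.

Squared distances from Z to each site:
|ZA|² = (7−2)² + (8−7)² = 25 + 1 = 26
|ZB|² = (7−1)² + (8−3)² = 36 + 25 = 61
|ZC|² = (7−10)² + (8−10)² = 9 + 4 = 13
|ZD|² = (7−10)² + (8−6)² = 9 + 4 = 13
|ZE|² = (7−10)² + (8−4)² = 9 + 16 = 25
Z is equidistant from C and D (both at squared distance 13), and every other site is strictly farther — so Z lies on the C–D Voronoi edge.

C and D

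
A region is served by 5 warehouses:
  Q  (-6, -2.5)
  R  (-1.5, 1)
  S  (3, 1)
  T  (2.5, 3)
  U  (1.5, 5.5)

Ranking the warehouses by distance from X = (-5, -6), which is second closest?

Compare squared distances (the ordering matches that of the actual distances):
|XQ|² = (-5−(-6))² + (-6−(-2.5))² = 1 + 12.25 = 13.25
|XR|² = (-5−(-1.5))² + (-6−1)² = 12.25 + 49 = 61.25
|XS|² = (-5−3)² + (-6−1)² = 64 + 49 = 113
|XT|² = (-5−2.5)² + (-6−3)² = 56.25 + 81 = 137.25
|XU|² = (-5−1.5)² + (-6−5.5)² = 42.25 + 132.25 = 174.5
Sorted ascending: Q, R, S, … — the second-nearest is R.

R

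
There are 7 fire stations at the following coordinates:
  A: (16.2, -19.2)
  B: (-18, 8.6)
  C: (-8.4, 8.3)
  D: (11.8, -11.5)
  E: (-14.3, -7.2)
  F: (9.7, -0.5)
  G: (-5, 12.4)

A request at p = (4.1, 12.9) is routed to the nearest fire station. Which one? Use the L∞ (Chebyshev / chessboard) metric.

d(p,A) = max(12.1, 32.1) = 32.1
d(p,B) = max(22.1, 4.3) = 22.1
d(p,C) = max(12.5, 4.6) = 12.5
d(p,D) = max(7.7, 24.4) = 24.4
d(p,E) = max(18.4, 20.1) = 20.1
d(p,F) = max(5.6, 13.4) = 13.4
d(p,G) = max(9.1, 0.5) = 9.1
G is nearest.

G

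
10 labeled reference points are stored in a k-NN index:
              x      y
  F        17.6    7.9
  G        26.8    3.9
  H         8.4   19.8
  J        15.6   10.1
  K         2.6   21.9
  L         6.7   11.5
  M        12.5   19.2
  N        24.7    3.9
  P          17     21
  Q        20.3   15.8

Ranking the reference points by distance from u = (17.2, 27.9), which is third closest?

H

Compare squared distances (the ordering matches that of the actual distances):
|uF|² = 0.16 + 400 = 400.16
|uG|² = 92.16 + 576 = 668.16
|uH|² = 77.44 + 65.61 = 143.05
|uJ|² = 2.56 + 316.84 = 319.4
|uK|² = 213.16 + 36 = 249.16
|uL|² = 110.25 + 268.96 = 379.21
|uM|² = 22.09 + 75.69 = 97.78
|uN|² = 56.25 + 576 = 632.25
|uP|² = 0.04 + 47.61 = 47.65
|uQ|² = 9.61 + 146.41 = 156.02
Sorted ascending: P, M, H, Q, … — the third-nearest is H.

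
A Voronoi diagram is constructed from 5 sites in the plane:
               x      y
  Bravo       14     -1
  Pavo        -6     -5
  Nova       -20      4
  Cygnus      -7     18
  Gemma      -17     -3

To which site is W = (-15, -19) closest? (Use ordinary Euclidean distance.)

Since √ is increasing, it suffices to compare squared distances:
d²(W, Bravo) = (-15−14)² + (-19−(-1))² = 841 + 324 = 1165
d²(W, Pavo) = (-15−(-6))² + (-19−(-5))² = 81 + 196 = 277
d²(W, Nova) = (-15−(-20))² + (-19−4)² = 25 + 529 = 554
d²(W, Cygnus) = (-15−(-7))² + (-19−18)² = 64 + 1369 = 1433
d²(W, Gemma) = (-15−(-17))² + (-19−(-3))² = 4 + 256 = 260
Gemma is nearest.

Gemma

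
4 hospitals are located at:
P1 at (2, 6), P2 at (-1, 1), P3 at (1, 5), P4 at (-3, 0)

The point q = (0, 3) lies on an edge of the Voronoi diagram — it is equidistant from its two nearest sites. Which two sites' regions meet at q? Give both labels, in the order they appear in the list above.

P2 and P3

Squared distances from q to each site:
|qP1|² = (0−2)² + (3−6)² = 4 + 9 = 13
|qP2|² = (0−(-1))² + (3−1)² = 1 + 4 = 5
|qP3|² = (0−1)² + (3−5)² = 1 + 4 = 5
|qP4|² = (0−(-3))² + (3−0)² = 9 + 9 = 18
q is equidistant from P2 and P3 (both at squared distance 5), and every other site is strictly farther — so q lies on the P2–P3 Voronoi edge.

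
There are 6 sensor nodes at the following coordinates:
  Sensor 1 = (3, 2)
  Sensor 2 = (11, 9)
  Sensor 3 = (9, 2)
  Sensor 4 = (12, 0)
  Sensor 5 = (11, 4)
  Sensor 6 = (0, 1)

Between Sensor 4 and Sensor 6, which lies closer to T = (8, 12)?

Compare squared distances:
d²(T, Sensor 4) = (8−12)² + (12−0)² = 16 + 144 = 160
d²(T, Sensor 6) = (8−0)² + (12−1)² = 64 + 121 = 185
160 < 185, so Sensor 4 is closer.

Sensor 4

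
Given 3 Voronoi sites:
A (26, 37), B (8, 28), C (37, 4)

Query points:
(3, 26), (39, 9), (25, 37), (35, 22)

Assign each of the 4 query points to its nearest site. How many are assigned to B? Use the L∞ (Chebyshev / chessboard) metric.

1

(3, 26) — d to each: A:23, B:5, C:34 → nearest is B
(39, 9) — d to each: A:28, B:31, C:5 → nearest is C
(25, 37) — d to each: A:1, B:17, C:33 → nearest is A
(35, 22) — d to each: A:15, B:27, C:18 → nearest is A
1 of the 4 points has B as nearest.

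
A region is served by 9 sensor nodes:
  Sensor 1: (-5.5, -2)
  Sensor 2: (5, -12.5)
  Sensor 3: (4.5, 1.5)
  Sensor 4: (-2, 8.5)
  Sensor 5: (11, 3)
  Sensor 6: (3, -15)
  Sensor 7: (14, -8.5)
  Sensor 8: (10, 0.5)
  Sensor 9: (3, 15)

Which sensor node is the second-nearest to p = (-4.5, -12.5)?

Squared Euclidean distances:
d²(p, Sensor 1) = (-4.5−(-5.5))² + (-12.5−(-2))² = 1 + 110.25 = 111.25
d²(p, Sensor 2) = (-4.5−5)² + (-12.5−(-12.5))² = 90.25 + 0 = 90.25
d²(p, Sensor 3) = (-4.5−4.5)² + (-12.5−1.5)² = 81 + 196 = 277
d²(p, Sensor 4) = (-4.5−(-2))² + (-12.5−8.5)² = 6.25 + 441 = 447.25
d²(p, Sensor 5) = (-4.5−11)² + (-12.5−3)² = 240.25 + 240.25 = 480.5
d²(p, Sensor 6) = (-4.5−3)² + (-12.5−(-15))² = 56.25 + 6.25 = 62.5
d²(p, Sensor 7) = (-4.5−14)² + (-12.5−(-8.5))² = 342.25 + 16 = 358.25
d²(p, Sensor 8) = (-4.5−10)² + (-12.5−0.5)² = 210.25 + 169 = 379.25
d²(p, Sensor 9) = (-4.5−3)² + (-12.5−15)² = 56.25 + 756.25 = 812.5
Sorted ascending: Sensor 6, Sensor 2, Sensor 1, … — the second-nearest is Sensor 2.

Sensor 2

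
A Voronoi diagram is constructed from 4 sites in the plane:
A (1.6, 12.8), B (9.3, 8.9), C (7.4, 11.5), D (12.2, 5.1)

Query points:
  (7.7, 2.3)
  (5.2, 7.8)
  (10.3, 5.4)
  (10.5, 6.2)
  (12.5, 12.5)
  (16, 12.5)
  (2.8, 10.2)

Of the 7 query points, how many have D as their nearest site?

3

(7.7, 2.3) — d² to each: A:147.46, B:46.12, C:84.73, D:28.09 → nearest is D
(5.2, 7.8) — d² to each: A:37.96, B:18.02, C:18.53, D:56.29 → nearest is B
(10.3, 5.4) — d² to each: A:130.45, B:13.25, C:45.62, D:3.7 → nearest is D
(10.5, 6.2) — d² to each: A:122.77, B:8.73, C:37.7, D:4.1 → nearest is D
(12.5, 12.5) — d² to each: A:118.9, B:23.2, C:27.01, D:54.85 → nearest is B
(16, 12.5) — d² to each: A:207.45, B:57.85, C:74.96, D:69.2 → nearest is B
(2.8, 10.2) — d² to each: A:8.2, B:43.94, C:22.85, D:114.37 → nearest is A
3 of the 7 points have D as nearest.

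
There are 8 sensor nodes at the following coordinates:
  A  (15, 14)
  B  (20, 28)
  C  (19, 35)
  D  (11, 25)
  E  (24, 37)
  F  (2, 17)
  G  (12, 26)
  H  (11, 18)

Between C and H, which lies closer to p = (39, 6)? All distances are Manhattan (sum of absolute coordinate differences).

H

d(p,C) = |39−19| + |6−35| = 20 + 29 = 49
d(p,H) = |39−11| + |6−18| = 28 + 12 = 40
49 > 40, so H is closer.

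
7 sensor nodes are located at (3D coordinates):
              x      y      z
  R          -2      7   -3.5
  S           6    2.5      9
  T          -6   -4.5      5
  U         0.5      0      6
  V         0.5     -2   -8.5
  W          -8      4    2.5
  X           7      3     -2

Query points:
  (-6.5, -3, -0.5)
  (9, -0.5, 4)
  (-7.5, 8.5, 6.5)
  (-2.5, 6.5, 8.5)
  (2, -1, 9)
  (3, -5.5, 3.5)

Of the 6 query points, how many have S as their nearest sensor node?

(-6.5, -3, -0.5) — d² to each: R:129.25, S:276.75, T:32.75, U:100.25, V:114, W:60.25, X:220.5 → nearest is T
(9, -0.5, 4) — d² to each: R:233.5, S:43, T:242, U:76.5, V:230.75, W:311.5, X:52.25 → nearest is S
(-7.5, 8.5, 6.5) — d² to each: R:132.5, S:224.5, T:173.5, U:136.5, V:399.25, W:36.5, X:312.75 → nearest is W
(-2.5, 6.5, 8.5) — d² to each: R:144.5, S:88.5, T:145.5, U:57.5, V:370.25, W:72.5, X:212.75 → nearest is U
(2, -1, 9) — d² to each: R:236.25, S:28.25, T:92.25, U:12.25, V:309.5, W:167.25, X:162 → nearest is U
(3, -5.5, 3.5) — d² to each: R:230.25, S:103.25, T:84.25, U:42.75, V:162.5, W:212.25, X:118.5 → nearest is U
1 of the 6 points has S as nearest.

1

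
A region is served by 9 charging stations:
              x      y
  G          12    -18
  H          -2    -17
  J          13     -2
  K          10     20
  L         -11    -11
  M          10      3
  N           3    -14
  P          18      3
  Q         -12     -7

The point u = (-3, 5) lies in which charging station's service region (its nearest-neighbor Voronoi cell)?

Compare squared distances (the ordering matches that of the actual distances):
|uG|² = (-3−12)² + (5−(-18))² = 225 + 529 = 754
|uH|² = (-3−(-2))² + (5−(-17))² = 1 + 484 = 485
|uJ|² = (-3−13)² + (5−(-2))² = 256 + 49 = 305
|uK|² = (-3−10)² + (5−20)² = 169 + 225 = 394
|uL|² = (-3−(-11))² + (5−(-11))² = 64 + 256 = 320
|uM|² = (-3−10)² + (5−3)² = 169 + 4 = 173
|uN|² = (-3−3)² + (5−(-14))² = 36 + 361 = 397
|uP|² = (-3−18)² + (5−3)² = 441 + 4 = 445
|uQ|² = (-3−(-12))² + (5−(-7))² = 81 + 144 = 225
Minimum is at M.

M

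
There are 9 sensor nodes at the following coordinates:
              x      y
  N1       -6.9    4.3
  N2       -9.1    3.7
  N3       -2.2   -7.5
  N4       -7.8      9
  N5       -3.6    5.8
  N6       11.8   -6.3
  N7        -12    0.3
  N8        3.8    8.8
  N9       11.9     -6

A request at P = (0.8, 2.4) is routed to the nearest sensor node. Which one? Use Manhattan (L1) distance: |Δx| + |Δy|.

d(P,N1) = 7.7 + 1.9 = 9.6
d(P,N2) = 9.9 + 1.3 = 11.2
d(P,N3) = 3 + 9.9 = 12.9
d(P,N4) = 8.6 + 6.6 = 15.2
d(P,N5) = 4.4 + 3.4 = 7.8
d(P,N6) = 11 + 8.7 = 19.7
d(P,N7) = 12.8 + 2.1 = 14.9
d(P,N8) = 3 + 6.4 = 9.4
d(P,N9) = 11.1 + 8.4 = 19.5
The smallest is to N5, so P lies in the Voronoi region of N5.

N5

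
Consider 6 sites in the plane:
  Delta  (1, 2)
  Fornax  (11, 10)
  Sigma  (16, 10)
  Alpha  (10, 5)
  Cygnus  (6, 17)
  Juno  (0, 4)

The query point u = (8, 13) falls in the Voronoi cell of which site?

Fornax

Squared Euclidean distances:
d²(u, Delta) = 49 + 121 = 170
d²(u, Fornax) = 9 + 9 = 18
d²(u, Sigma) = 64 + 9 = 73
d²(u, Alpha) = 4 + 64 = 68
d²(u, Cygnus) = 4 + 16 = 20
d²(u, Juno) = 64 + 81 = 145
Minimum is at Fornax.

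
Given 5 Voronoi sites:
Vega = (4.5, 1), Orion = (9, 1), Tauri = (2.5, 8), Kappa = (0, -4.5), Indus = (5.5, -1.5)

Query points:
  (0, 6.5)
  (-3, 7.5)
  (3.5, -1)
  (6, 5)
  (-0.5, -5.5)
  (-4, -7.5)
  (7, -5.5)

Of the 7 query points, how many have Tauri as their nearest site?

2

(0, 6.5) — d² to each: Vega:50.5, Orion:111.25, Tauri:8.5, Kappa:121, Indus:94.25 → nearest is Tauri
(-3, 7.5) — d² to each: Vega:98.5, Orion:186.25, Tauri:30.5, Kappa:153, Indus:153.25 → nearest is Tauri
(3.5, -1) — d² to each: Vega:5, Orion:34.25, Tauri:82, Kappa:24.5, Indus:4.25 → nearest is Indus
(6, 5) — d² to each: Vega:18.25, Orion:25, Tauri:21.25, Kappa:126.25, Indus:42.5 → nearest is Vega
(-0.5, -5.5) — d² to each: Vega:67.25, Orion:132.5, Tauri:191.25, Kappa:1.25, Indus:52 → nearest is Kappa
(-4, -7.5) — d² to each: Vega:144.5, Orion:241.25, Tauri:282.5, Kappa:25, Indus:126.25 → nearest is Kappa
(7, -5.5) — d² to each: Vega:48.5, Orion:46.25, Tauri:202.5, Kappa:50, Indus:18.25 → nearest is Indus
2 of the 7 points have Tauri as nearest.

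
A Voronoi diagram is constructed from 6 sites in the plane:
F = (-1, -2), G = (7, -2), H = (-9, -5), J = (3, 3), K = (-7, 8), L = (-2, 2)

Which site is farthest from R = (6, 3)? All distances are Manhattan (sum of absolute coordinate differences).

d(R,F) = |6−(-1)| + |3−(-2)| = 7 + 5 = 12
d(R,G) = |6−7| + |3−(-2)| = 1 + 5 = 6
d(R,H) = |6−(-9)| + |3−(-5)| = 15 + 8 = 23
d(R,J) = |6−3| + |3−3| = 3 + 0 = 3
d(R,K) = |6−(-7)| + |3−8| = 13 + 5 = 18
d(R,L) = |6−(-2)| + |3−2| = 8 + 1 = 9
The largest is to H.

H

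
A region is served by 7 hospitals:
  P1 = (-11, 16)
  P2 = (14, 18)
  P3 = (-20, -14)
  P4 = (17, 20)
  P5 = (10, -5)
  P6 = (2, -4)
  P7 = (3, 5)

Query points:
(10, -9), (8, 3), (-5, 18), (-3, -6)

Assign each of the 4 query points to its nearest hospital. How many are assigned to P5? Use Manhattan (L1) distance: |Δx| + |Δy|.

(10, -9) — d to each: P1:46, P2:31, P3:35, P4:36, P5:4, P6:13, P7:21 → nearest is P5
(8, 3) — d to each: P1:32, P2:21, P3:45, P4:26, P5:10, P6:13, P7:7 → nearest is P7
(-5, 18) — d to each: P1:8, P2:19, P3:47, P4:24, P5:38, P6:29, P7:21 → nearest is P1
(-3, -6) — d to each: P1:30, P2:41, P3:25, P4:46, P5:14, P6:7, P7:17 → nearest is P6
1 of the 4 points has P5 as nearest.

1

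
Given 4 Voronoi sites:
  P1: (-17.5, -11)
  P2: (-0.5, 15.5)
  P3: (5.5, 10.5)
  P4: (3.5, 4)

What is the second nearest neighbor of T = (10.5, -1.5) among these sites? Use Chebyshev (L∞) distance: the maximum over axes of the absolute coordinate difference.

P3

d(T,P1) = max(28, 9.5) = 28
d(T,P2) = max(11, 17) = 17
d(T,P3) = max(5, 12) = 12
d(T,P4) = max(7, 5.5) = 7
Sorted ascending: P4, P3, P2, … — the second-nearest is P3.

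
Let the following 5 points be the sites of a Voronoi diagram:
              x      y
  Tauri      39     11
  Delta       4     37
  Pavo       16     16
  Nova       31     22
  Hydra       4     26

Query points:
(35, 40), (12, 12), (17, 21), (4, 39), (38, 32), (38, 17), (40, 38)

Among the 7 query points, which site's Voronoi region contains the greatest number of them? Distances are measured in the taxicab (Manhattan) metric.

(35, 40) — d to each: Tauri:33, Delta:34, Pavo:43, Nova:22, Hydra:45 → nearest is Nova
(12, 12) — d to each: Tauri:28, Delta:33, Pavo:8, Nova:29, Hydra:22 → nearest is Pavo
(17, 21) — d to each: Tauri:32, Delta:29, Pavo:6, Nova:15, Hydra:18 → nearest is Pavo
(4, 39) — d to each: Tauri:63, Delta:2, Pavo:35, Nova:44, Hydra:13 → nearest is Delta
(38, 32) — d to each: Tauri:22, Delta:39, Pavo:38, Nova:17, Hydra:40 → nearest is Nova
(38, 17) — d to each: Tauri:7, Delta:54, Pavo:23, Nova:12, Hydra:43 → nearest is Tauri
(40, 38) — d to each: Tauri:28, Delta:37, Pavo:46, Nova:25, Hydra:48 → nearest is Nova
Tally — Tauri:1, Delta:1, Pavo:2, Nova:3. Nova captures the most (3).

Nova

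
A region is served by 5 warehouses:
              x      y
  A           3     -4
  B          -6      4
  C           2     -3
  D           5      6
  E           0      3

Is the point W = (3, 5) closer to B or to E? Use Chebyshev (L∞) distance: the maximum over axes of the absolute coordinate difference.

d(W,B) = max(9, 1) = 9
d(W,E) = max(3, 2) = 3
9 > 3, so E is closer.

E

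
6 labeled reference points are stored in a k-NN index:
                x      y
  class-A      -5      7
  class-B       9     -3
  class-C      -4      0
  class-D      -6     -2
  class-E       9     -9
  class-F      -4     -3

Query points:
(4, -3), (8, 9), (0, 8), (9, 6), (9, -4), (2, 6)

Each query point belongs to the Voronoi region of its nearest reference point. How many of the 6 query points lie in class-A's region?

2

(4, -3) — d² to each: class-A:181, class-B:25, class-C:73, class-D:101, class-E:61, class-F:64 → nearest is class-B
(8, 9) — d² to each: class-A:173, class-B:145, class-C:225, class-D:317, class-E:325, class-F:288 → nearest is class-B
(0, 8) — d² to each: class-A:26, class-B:202, class-C:80, class-D:136, class-E:370, class-F:137 → nearest is class-A
(9, 6) — d² to each: class-A:197, class-B:81, class-C:205, class-D:289, class-E:225, class-F:250 → nearest is class-B
(9, -4) — d² to each: class-A:317, class-B:1, class-C:185, class-D:229, class-E:25, class-F:170 → nearest is class-B
(2, 6) — d² to each: class-A:50, class-B:130, class-C:72, class-D:128, class-E:274, class-F:117 → nearest is class-A
2 of the 6 points have class-A as nearest.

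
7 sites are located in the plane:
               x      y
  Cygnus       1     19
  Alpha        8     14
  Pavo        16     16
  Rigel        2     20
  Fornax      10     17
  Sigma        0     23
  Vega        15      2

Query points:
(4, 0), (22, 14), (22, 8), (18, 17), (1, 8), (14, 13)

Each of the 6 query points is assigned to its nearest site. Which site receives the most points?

Pavo

(4, 0) — d² to each: Cygnus:370, Alpha:212, Pavo:400, Rigel:404, Fornax:325, Sigma:545, Vega:125 → nearest is Vega
(22, 14) — d² to each: Cygnus:466, Alpha:196, Pavo:40, Rigel:436, Fornax:153, Sigma:565, Vega:193 → nearest is Pavo
(22, 8) — d² to each: Cygnus:562, Alpha:232, Pavo:100, Rigel:544, Fornax:225, Sigma:709, Vega:85 → nearest is Vega
(18, 17) — d² to each: Cygnus:293, Alpha:109, Pavo:5, Rigel:265, Fornax:64, Sigma:360, Vega:234 → nearest is Pavo
(1, 8) — d² to each: Cygnus:121, Alpha:85, Pavo:289, Rigel:145, Fornax:162, Sigma:226, Vega:232 → nearest is Alpha
(14, 13) — d² to each: Cygnus:205, Alpha:37, Pavo:13, Rigel:193, Fornax:32, Sigma:296, Vega:122 → nearest is Pavo
Tally — Alpha:1, Pavo:3, Vega:2. Pavo captures the most (3).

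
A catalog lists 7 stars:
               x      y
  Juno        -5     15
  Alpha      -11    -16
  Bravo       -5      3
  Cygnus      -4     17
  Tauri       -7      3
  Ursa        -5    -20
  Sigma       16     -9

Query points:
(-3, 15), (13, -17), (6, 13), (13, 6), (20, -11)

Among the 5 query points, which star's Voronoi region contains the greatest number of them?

Sigma

(-3, 15) — d² to each: Juno:4, Alpha:1025, Bravo:148, Cygnus:5, Tauri:160, Ursa:1229, Sigma:937 → nearest is Juno
(13, -17) — d² to each: Juno:1348, Alpha:577, Bravo:724, Cygnus:1445, Tauri:800, Ursa:333, Sigma:73 → nearest is Sigma
(6, 13) — d² to each: Juno:125, Alpha:1130, Bravo:221, Cygnus:116, Tauri:269, Ursa:1210, Sigma:584 → nearest is Cygnus
(13, 6) — d² to each: Juno:405, Alpha:1060, Bravo:333, Cygnus:410, Tauri:409, Ursa:1000, Sigma:234 → nearest is Sigma
(20, -11) — d² to each: Juno:1301, Alpha:986, Bravo:821, Cygnus:1360, Tauri:925, Ursa:706, Sigma:20 → nearest is Sigma
Tally — Juno:1, Cygnus:1, Sigma:3. Sigma captures the most (3).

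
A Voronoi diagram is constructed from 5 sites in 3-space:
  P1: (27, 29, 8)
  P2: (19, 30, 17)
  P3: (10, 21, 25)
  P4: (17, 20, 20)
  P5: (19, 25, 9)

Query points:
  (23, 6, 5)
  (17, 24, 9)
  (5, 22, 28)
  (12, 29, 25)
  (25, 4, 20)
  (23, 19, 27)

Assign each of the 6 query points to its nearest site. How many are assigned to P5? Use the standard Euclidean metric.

(23, 6, 5) — d² to each: P1:554, P2:736, P3:794, P4:457, P5:393 → nearest is P5
(17, 24, 9) — d² to each: P1:126, P2:104, P3:314, P4:137, P5:5 → nearest is P5
(5, 22, 28) — d² to each: P1:933, P2:381, P3:35, P4:212, P5:566 → nearest is P3
(12, 29, 25) — d² to each: P1:514, P2:114, P3:68, P4:131, P5:321 → nearest is P3
(25, 4, 20) — d² to each: P1:773, P2:721, P3:539, P4:320, P5:598 → nearest is P4
(23, 19, 27) — d² to each: P1:477, P2:237, P3:177, P4:86, P5:376 → nearest is P4
2 of the 6 points have P5 as nearest.

2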